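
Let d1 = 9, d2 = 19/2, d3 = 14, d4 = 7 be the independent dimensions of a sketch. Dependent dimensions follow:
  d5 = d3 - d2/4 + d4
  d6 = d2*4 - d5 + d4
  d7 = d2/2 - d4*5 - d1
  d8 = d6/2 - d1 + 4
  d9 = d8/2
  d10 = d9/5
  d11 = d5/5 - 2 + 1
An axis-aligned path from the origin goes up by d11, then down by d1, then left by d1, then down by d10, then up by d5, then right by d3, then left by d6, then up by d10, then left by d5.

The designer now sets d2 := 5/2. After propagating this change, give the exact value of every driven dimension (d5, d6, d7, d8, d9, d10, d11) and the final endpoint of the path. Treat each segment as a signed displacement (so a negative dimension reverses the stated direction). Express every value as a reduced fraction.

Apply edit: d2 := 5/2
  d5 = d3 - d2/4 + d4 = 163/8
  d6 = d2*4 - d5 + d4 = -27/8
  d7 = d2/2 - d4*5 - d1 = -171/4
  d8 = d6/2 - d1 + 4 = -107/16
  d9 = d8/2 = -107/32
  d10 = d9/5 = -107/160
  d11 = d5/5 - 2 + 1 = 123/40
Walk from origin (0, 0):
  seg 1: up by d11 = 123/40 → (0, 123/40)
  seg 2: down by d1 = 9 → (0, -237/40)
  seg 3: left by d1 = 9 → (-9, -237/40)
  seg 4: down by d10 = -107/160 → (-9, -841/160)
  seg 5: up by d5 = 163/8 → (-9, 2419/160)
  seg 6: right by d3 = 14 → (5, 2419/160)
  seg 7: left by d6 = -27/8 → (67/8, 2419/160)
  seg 8: up by d10 = -107/160 → (67/8, 289/20)
  seg 9: left by d5 = 163/8 → (-12, 289/20)

d5 = 163/8
d6 = -27/8
d7 = -171/4
d8 = -107/16
d9 = -107/32
d10 = -107/160
d11 = 123/40
endpoint = (-12, 289/20)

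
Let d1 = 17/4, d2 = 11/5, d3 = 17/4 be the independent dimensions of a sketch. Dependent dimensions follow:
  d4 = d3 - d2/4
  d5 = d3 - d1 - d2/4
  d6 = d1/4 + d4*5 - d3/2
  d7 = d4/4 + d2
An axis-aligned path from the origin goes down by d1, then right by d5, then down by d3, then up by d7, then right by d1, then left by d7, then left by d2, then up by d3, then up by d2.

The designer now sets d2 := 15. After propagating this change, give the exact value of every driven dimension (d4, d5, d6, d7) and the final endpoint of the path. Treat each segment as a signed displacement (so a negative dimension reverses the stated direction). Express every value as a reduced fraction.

d4 = 1/2
d5 = -15/4
d6 = 23/16
d7 = 121/8
endpoint = (-237/8, 207/8)

Apply edit: d2 := 15
  d4 = d3 - d2/4 = 1/2
  d5 = d3 - d1 - d2/4 = -15/4
  d6 = d1/4 + d4*5 - d3/2 = 23/16
  d7 = d4/4 + d2 = 121/8
Walk from origin (0, 0):
  seg 1: down by d1 = 17/4 → (0, -17/4)
  seg 2: right by d5 = -15/4 → (-15/4, -17/4)
  seg 3: down by d3 = 17/4 → (-15/4, -17/2)
  seg 4: up by d7 = 121/8 → (-15/4, 53/8)
  seg 5: right by d1 = 17/4 → (1/2, 53/8)
  seg 6: left by d7 = 121/8 → (-117/8, 53/8)
  seg 7: left by d2 = 15 → (-237/8, 53/8)
  seg 8: up by d3 = 17/4 → (-237/8, 87/8)
  seg 9: up by d2 = 15 → (-237/8, 207/8)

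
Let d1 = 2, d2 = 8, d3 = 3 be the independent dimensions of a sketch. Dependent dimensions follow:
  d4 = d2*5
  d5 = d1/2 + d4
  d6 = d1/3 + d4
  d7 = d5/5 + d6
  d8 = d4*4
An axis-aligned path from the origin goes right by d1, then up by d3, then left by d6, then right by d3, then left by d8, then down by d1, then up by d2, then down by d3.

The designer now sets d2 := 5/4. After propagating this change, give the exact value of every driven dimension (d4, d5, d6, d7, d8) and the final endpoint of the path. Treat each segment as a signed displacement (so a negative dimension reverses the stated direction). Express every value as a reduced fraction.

d4 = 25/4
d5 = 29/4
d6 = 83/12
d7 = 251/30
d8 = 25
endpoint = (-323/12, -3/4)

Apply edit: d2 := 5/4
  d4 = d2*5 = 25/4
  d5 = d1/2 + d4 = 29/4
  d6 = d1/3 + d4 = 83/12
  d7 = d5/5 + d6 = 251/30
  d8 = d4*4 = 25
Walk from origin (0, 0):
  seg 1: right by d1 = 2 → (2, 0)
  seg 2: up by d3 = 3 → (2, 3)
  seg 3: left by d6 = 83/12 → (-59/12, 3)
  seg 4: right by d3 = 3 → (-23/12, 3)
  seg 5: left by d8 = 25 → (-323/12, 3)
  seg 6: down by d1 = 2 → (-323/12, 1)
  seg 7: up by d2 = 5/4 → (-323/12, 9/4)
  seg 8: down by d3 = 3 → (-323/12, -3/4)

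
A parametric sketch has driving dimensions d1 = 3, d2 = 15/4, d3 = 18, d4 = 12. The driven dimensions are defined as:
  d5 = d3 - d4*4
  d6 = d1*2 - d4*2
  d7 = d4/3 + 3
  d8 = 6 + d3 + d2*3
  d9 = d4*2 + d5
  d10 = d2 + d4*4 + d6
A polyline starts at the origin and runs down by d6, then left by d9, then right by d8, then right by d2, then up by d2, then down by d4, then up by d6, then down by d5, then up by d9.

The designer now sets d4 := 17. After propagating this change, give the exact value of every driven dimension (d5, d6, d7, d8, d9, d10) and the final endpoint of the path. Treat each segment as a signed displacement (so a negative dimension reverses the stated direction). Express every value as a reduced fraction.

Apply edit: d4 := 17
  d5 = d3 - d4*4 = -50
  d6 = d1*2 - d4*2 = -28
  d7 = d4/3 + 3 = 26/3
  d8 = 6 + d3 + d2*3 = 141/4
  d9 = d4*2 + d5 = -16
  d10 = d2 + d4*4 + d6 = 175/4
Walk from origin (0, 0):
  seg 1: down by d6 = -28 → (0, 28)
  seg 2: left by d9 = -16 → (16, 28)
  seg 3: right by d8 = 141/4 → (205/4, 28)
  seg 4: right by d2 = 15/4 → (55, 28)
  seg 5: up by d2 = 15/4 → (55, 127/4)
  seg 6: down by d4 = 17 → (55, 59/4)
  seg 7: up by d6 = -28 → (55, -53/4)
  seg 8: down by d5 = -50 → (55, 147/4)
  seg 9: up by d9 = -16 → (55, 83/4)

d5 = -50
d6 = -28
d7 = 26/3
d8 = 141/4
d9 = -16
d10 = 175/4
endpoint = (55, 83/4)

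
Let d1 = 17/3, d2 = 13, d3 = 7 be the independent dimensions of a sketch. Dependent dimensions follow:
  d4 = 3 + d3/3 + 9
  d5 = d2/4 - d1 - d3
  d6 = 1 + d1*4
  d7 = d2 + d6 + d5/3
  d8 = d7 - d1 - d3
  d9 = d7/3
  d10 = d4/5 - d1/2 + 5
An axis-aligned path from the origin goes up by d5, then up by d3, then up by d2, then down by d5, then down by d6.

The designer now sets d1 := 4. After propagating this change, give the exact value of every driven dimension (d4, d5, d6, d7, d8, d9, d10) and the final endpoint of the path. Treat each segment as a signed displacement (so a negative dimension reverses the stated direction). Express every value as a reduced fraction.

Apply edit: d1 := 4
  d4 = 3 + d3/3 + 9 = 43/3
  d5 = d2/4 - d1 - d3 = -31/4
  d6 = 1 + d1*4 = 17
  d7 = d2 + d6 + d5/3 = 329/12
  d8 = d7 - d1 - d3 = 197/12
  d9 = d7/3 = 329/36
  d10 = d4/5 - d1/2 + 5 = 88/15
Walk from origin (0, 0):
  seg 1: up by d5 = -31/4 → (0, -31/4)
  seg 2: up by d3 = 7 → (0, -3/4)
  seg 3: up by d2 = 13 → (0, 49/4)
  seg 4: down by d5 = -31/4 → (0, 20)
  seg 5: down by d6 = 17 → (0, 3)

d4 = 43/3
d5 = -31/4
d6 = 17
d7 = 329/12
d8 = 197/12
d9 = 329/36
d10 = 88/15
endpoint = (0, 3)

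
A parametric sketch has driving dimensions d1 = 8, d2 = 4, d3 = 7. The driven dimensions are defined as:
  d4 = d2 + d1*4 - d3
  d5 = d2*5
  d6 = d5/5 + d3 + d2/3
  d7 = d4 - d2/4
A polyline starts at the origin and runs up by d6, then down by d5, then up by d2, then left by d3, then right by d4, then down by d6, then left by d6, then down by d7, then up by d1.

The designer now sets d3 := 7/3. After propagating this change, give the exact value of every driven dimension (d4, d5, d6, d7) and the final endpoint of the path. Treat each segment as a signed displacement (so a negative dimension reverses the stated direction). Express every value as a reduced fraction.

d4 = 101/3
d5 = 20
d6 = 23/3
d7 = 98/3
endpoint = (71/3, -122/3)

Apply edit: d3 := 7/3
  d4 = d2 + d1*4 - d3 = 101/3
  d5 = d2*5 = 20
  d6 = d5/5 + d3 + d2/3 = 23/3
  d7 = d4 - d2/4 = 98/3
Walk from origin (0, 0):
  seg 1: up by d6 = 23/3 → (0, 23/3)
  seg 2: down by d5 = 20 → (0, -37/3)
  seg 3: up by d2 = 4 → (0, -25/3)
  seg 4: left by d3 = 7/3 → (-7/3, -25/3)
  seg 5: right by d4 = 101/3 → (94/3, -25/3)
  seg 6: down by d6 = 23/3 → (94/3, -16)
  seg 7: left by d6 = 23/3 → (71/3, -16)
  seg 8: down by d7 = 98/3 → (71/3, -146/3)
  seg 9: up by d1 = 8 → (71/3, -122/3)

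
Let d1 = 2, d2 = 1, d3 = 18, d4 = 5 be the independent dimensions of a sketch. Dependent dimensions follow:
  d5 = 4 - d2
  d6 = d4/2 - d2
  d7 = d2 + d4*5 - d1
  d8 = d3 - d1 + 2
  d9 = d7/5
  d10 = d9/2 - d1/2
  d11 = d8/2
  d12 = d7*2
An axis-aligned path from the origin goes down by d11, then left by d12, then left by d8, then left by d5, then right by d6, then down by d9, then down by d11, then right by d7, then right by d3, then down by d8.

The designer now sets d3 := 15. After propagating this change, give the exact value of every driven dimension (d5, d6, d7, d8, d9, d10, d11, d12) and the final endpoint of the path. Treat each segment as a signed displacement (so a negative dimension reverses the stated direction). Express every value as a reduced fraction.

d5 = 3
d6 = 3/2
d7 = 24
d8 = 15
d9 = 24/5
d10 = 7/5
d11 = 15/2
d12 = 48
endpoint = (-51/2, -174/5)

Apply edit: d3 := 15
  d5 = 4 - d2 = 3
  d6 = d4/2 - d2 = 3/2
  d7 = d2 + d4*5 - d1 = 24
  d8 = d3 - d1 + 2 = 15
  d9 = d7/5 = 24/5
  d10 = d9/2 - d1/2 = 7/5
  d11 = d8/2 = 15/2
  d12 = d7*2 = 48
Walk from origin (0, 0):
  seg 1: down by d11 = 15/2 → (0, -15/2)
  seg 2: left by d12 = 48 → (-48, -15/2)
  seg 3: left by d8 = 15 → (-63, -15/2)
  seg 4: left by d5 = 3 → (-66, -15/2)
  seg 5: right by d6 = 3/2 → (-129/2, -15/2)
  seg 6: down by d9 = 24/5 → (-129/2, -123/10)
  seg 7: down by d11 = 15/2 → (-129/2, -99/5)
  seg 8: right by d7 = 24 → (-81/2, -99/5)
  seg 9: right by d3 = 15 → (-51/2, -99/5)
  seg 10: down by d8 = 15 → (-51/2, -174/5)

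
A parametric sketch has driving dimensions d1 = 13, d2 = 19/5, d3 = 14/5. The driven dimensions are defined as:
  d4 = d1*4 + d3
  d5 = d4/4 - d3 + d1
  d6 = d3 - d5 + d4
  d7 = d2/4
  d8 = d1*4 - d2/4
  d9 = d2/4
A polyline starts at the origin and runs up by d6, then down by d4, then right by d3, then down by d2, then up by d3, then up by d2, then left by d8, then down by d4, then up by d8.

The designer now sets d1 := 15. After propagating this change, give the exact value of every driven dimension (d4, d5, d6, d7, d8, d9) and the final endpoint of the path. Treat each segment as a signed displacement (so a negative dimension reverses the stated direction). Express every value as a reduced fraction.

Apply edit: d1 := 15
  d4 = d1*4 + d3 = 314/5
  d5 = d4/4 - d3 + d1 = 279/10
  d6 = d3 - d5 + d4 = 377/10
  d7 = d2/4 = 19/20
  d8 = d1*4 - d2/4 = 1181/20
  d9 = d2/4 = 19/20
Walk from origin (0, 0):
  seg 1: up by d6 = 377/10 → (0, 377/10)
  seg 2: down by d4 = 314/5 → (0, -251/10)
  seg 3: right by d3 = 14/5 → (14/5, -251/10)
  seg 4: down by d2 = 19/5 → (14/5, -289/10)
  seg 5: up by d3 = 14/5 → (14/5, -261/10)
  seg 6: up by d2 = 19/5 → (14/5, -223/10)
  seg 7: left by d8 = 1181/20 → (-225/4, -223/10)
  seg 8: down by d4 = 314/5 → (-225/4, -851/10)
  seg 9: up by d8 = 1181/20 → (-225/4, -521/20)

d4 = 314/5
d5 = 279/10
d6 = 377/10
d7 = 19/20
d8 = 1181/20
d9 = 19/20
endpoint = (-225/4, -521/20)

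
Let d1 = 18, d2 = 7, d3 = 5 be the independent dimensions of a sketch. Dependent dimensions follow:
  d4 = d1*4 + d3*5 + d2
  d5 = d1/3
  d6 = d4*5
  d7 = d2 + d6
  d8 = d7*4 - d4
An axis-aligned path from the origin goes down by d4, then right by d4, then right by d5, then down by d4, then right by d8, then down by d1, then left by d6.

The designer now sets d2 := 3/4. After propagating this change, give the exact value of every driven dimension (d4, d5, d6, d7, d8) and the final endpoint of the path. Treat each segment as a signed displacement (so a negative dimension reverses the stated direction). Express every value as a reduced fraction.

d4 = 391/4
d5 = 6
d6 = 1955/4
d7 = 979/2
d8 = 7441/4
endpoint = (5901/4, -427/2)

Apply edit: d2 := 3/4
  d4 = d1*4 + d3*5 + d2 = 391/4
  d5 = d1/3 = 6
  d6 = d4*5 = 1955/4
  d7 = d2 + d6 = 979/2
  d8 = d7*4 - d4 = 7441/4
Walk from origin (0, 0):
  seg 1: down by d4 = 391/4 → (0, -391/4)
  seg 2: right by d4 = 391/4 → (391/4, -391/4)
  seg 3: right by d5 = 6 → (415/4, -391/4)
  seg 4: down by d4 = 391/4 → (415/4, -391/2)
  seg 5: right by d8 = 7441/4 → (1964, -391/2)
  seg 6: down by d1 = 18 → (1964, -427/2)
  seg 7: left by d6 = 1955/4 → (5901/4, -427/2)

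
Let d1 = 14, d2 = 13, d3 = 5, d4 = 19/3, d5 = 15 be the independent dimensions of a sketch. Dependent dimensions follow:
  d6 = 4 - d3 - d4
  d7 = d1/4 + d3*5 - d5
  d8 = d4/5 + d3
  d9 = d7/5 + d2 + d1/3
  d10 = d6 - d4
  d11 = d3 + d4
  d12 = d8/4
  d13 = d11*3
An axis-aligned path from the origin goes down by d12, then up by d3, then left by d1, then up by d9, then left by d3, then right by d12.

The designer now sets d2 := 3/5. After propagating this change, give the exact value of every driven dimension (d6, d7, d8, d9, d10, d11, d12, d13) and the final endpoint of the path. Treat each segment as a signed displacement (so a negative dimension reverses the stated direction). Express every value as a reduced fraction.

Apply edit: d2 := 3/5
  d6 = 4 - d3 - d4 = -22/3
  d7 = d1/4 + d3*5 - d5 = 27/2
  d8 = d4/5 + d3 = 94/15
  d9 = d7/5 + d2 + d1/3 = 239/30
  d10 = d6 - d4 = -41/3
  d11 = d3 + d4 = 34/3
  d12 = d8/4 = 47/30
  d13 = d11*3 = 34
Walk from origin (0, 0):
  seg 1: down by d12 = 47/30 → (0, -47/30)
  seg 2: up by d3 = 5 → (0, 103/30)
  seg 3: left by d1 = 14 → (-14, 103/30)
  seg 4: up by d9 = 239/30 → (-14, 57/5)
  seg 5: left by d3 = 5 → (-19, 57/5)
  seg 6: right by d12 = 47/30 → (-523/30, 57/5)

d6 = -22/3
d7 = 27/2
d8 = 94/15
d9 = 239/30
d10 = -41/3
d11 = 34/3
d12 = 47/30
d13 = 34
endpoint = (-523/30, 57/5)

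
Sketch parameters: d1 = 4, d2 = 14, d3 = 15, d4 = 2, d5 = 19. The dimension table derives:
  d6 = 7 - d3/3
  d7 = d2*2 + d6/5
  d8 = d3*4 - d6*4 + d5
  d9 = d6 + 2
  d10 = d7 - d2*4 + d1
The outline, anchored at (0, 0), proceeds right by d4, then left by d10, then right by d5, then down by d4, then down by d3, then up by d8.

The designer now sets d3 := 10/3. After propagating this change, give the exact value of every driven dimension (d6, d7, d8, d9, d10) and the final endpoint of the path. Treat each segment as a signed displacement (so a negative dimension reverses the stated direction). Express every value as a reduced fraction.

Apply edit: d3 := 10/3
  d6 = 7 - d3/3 = 53/9
  d7 = d2*2 + d6/5 = 1313/45
  d8 = d3*4 - d6*4 + d5 = 79/9
  d9 = d6 + 2 = 71/9
  d10 = d7 - d2*4 + d1 = -1027/45
Walk from origin (0, 0):
  seg 1: right by d4 = 2 → (2, 0)
  seg 2: left by d10 = -1027/45 → (1117/45, 0)
  seg 3: right by d5 = 19 → (1972/45, 0)
  seg 4: down by d4 = 2 → (1972/45, -2)
  seg 5: down by d3 = 10/3 → (1972/45, -16/3)
  seg 6: up by d8 = 79/9 → (1972/45, 31/9)

d6 = 53/9
d7 = 1313/45
d8 = 79/9
d9 = 71/9
d10 = -1027/45
endpoint = (1972/45, 31/9)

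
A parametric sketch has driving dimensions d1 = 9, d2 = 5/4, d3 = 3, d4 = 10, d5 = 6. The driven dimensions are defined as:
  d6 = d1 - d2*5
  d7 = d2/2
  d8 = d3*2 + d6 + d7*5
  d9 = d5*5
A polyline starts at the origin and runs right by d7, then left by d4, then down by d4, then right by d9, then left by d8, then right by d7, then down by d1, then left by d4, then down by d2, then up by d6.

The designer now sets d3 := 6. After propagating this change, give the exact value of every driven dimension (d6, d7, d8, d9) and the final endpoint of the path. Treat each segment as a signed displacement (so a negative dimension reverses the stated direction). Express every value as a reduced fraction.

d6 = 11/4
d7 = 5/8
d8 = 143/8
d9 = 30
endpoint = (-53/8, -35/2)

Apply edit: d3 := 6
  d6 = d1 - d2*5 = 11/4
  d7 = d2/2 = 5/8
  d8 = d3*2 + d6 + d7*5 = 143/8
  d9 = d5*5 = 30
Walk from origin (0, 0):
  seg 1: right by d7 = 5/8 → (5/8, 0)
  seg 2: left by d4 = 10 → (-75/8, 0)
  seg 3: down by d4 = 10 → (-75/8, -10)
  seg 4: right by d9 = 30 → (165/8, -10)
  seg 5: left by d8 = 143/8 → (11/4, -10)
  seg 6: right by d7 = 5/8 → (27/8, -10)
  seg 7: down by d1 = 9 → (27/8, -19)
  seg 8: left by d4 = 10 → (-53/8, -19)
  seg 9: down by d2 = 5/4 → (-53/8, -81/4)
  seg 10: up by d6 = 11/4 → (-53/8, -35/2)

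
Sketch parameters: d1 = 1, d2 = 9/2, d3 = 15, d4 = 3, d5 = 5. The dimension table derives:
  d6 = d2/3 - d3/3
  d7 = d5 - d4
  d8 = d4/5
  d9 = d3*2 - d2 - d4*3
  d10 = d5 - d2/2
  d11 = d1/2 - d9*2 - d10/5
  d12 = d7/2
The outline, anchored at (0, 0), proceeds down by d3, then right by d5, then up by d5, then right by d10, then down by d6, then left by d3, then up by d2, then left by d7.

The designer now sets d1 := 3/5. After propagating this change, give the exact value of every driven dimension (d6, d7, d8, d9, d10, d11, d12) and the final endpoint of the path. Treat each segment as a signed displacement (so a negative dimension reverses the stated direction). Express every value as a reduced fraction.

Apply edit: d1 := 3/5
  d6 = d2/3 - d3/3 = -7/2
  d7 = d5 - d4 = 2
  d8 = d4/5 = 3/5
  d9 = d3*2 - d2 - d4*3 = 33/2
  d10 = d5 - d2/2 = 11/4
  d11 = d1/2 - d9*2 - d10/5 = -133/4
  d12 = d7/2 = 1
Walk from origin (0, 0):
  seg 1: down by d3 = 15 → (0, -15)
  seg 2: right by d5 = 5 → (5, -15)
  seg 3: up by d5 = 5 → (5, -10)
  seg 4: right by d10 = 11/4 → (31/4, -10)
  seg 5: down by d6 = -7/2 → (31/4, -13/2)
  seg 6: left by d3 = 15 → (-29/4, -13/2)
  seg 7: up by d2 = 9/2 → (-29/4, -2)
  seg 8: left by d7 = 2 → (-37/4, -2)

d6 = -7/2
d7 = 2
d8 = 3/5
d9 = 33/2
d10 = 11/4
d11 = -133/4
d12 = 1
endpoint = (-37/4, -2)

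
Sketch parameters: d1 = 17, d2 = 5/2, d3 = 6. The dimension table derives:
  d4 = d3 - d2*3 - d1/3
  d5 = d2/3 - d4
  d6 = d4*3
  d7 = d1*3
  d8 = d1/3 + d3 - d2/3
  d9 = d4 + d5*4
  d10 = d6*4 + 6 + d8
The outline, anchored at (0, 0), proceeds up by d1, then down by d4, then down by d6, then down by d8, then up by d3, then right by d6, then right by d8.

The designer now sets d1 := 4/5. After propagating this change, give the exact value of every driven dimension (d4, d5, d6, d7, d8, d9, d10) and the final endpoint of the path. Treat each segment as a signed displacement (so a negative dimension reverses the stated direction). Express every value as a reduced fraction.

d4 = -53/30
d5 = 13/5
d6 = -53/10
d7 = 12/5
d8 = 163/30
d9 = 259/30
d10 = -293/30
endpoint = (2/15, 253/30)

Apply edit: d1 := 4/5
  d4 = d3 - d2*3 - d1/3 = -53/30
  d5 = d2/3 - d4 = 13/5
  d6 = d4*3 = -53/10
  d7 = d1*3 = 12/5
  d8 = d1/3 + d3 - d2/3 = 163/30
  d9 = d4 + d5*4 = 259/30
  d10 = d6*4 + 6 + d8 = -293/30
Walk from origin (0, 0):
  seg 1: up by d1 = 4/5 → (0, 4/5)
  seg 2: down by d4 = -53/30 → (0, 77/30)
  seg 3: down by d6 = -53/10 → (0, 118/15)
  seg 4: down by d8 = 163/30 → (0, 73/30)
  seg 5: up by d3 = 6 → (0, 253/30)
  seg 6: right by d6 = -53/10 → (-53/10, 253/30)
  seg 7: right by d8 = 163/30 → (2/15, 253/30)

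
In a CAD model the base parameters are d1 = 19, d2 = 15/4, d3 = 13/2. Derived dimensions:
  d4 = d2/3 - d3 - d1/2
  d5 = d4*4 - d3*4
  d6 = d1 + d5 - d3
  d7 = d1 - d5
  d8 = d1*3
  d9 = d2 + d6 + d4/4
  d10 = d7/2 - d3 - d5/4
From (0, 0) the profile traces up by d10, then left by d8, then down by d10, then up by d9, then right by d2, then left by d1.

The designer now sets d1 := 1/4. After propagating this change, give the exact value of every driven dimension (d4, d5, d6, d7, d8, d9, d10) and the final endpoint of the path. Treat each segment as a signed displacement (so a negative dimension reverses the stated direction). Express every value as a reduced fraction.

d4 = -43/8
d5 = -95/2
d6 = -215/4
d7 = 191/4
d8 = 3/4
d9 = -1643/32
d10 = 117/4
endpoint = (11/4, -1643/32)

Apply edit: d1 := 1/4
  d4 = d2/3 - d3 - d1/2 = -43/8
  d5 = d4*4 - d3*4 = -95/2
  d6 = d1 + d5 - d3 = -215/4
  d7 = d1 - d5 = 191/4
  d8 = d1*3 = 3/4
  d9 = d2 + d6 + d4/4 = -1643/32
  d10 = d7/2 - d3 - d5/4 = 117/4
Walk from origin (0, 0):
  seg 1: up by d10 = 117/4 → (0, 117/4)
  seg 2: left by d8 = 3/4 → (-3/4, 117/4)
  seg 3: down by d10 = 117/4 → (-3/4, 0)
  seg 4: up by d9 = -1643/32 → (-3/4, -1643/32)
  seg 5: right by d2 = 15/4 → (3, -1643/32)
  seg 6: left by d1 = 1/4 → (11/4, -1643/32)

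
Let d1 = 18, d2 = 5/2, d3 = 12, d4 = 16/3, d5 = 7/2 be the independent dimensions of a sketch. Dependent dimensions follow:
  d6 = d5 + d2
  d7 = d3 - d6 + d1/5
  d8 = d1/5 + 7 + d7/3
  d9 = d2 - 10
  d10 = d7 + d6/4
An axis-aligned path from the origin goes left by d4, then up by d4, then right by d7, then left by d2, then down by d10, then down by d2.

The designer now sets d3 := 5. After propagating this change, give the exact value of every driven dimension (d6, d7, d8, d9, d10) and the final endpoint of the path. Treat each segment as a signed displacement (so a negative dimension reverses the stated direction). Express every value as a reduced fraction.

Apply edit: d3 := 5
  d6 = d5 + d2 = 6
  d7 = d3 - d6 + d1/5 = 13/5
  d8 = d1/5 + 7 + d7/3 = 172/15
  d9 = d2 - 10 = -15/2
  d10 = d7 + d6/4 = 41/10
Walk from origin (0, 0):
  seg 1: left by d4 = 16/3 → (-16/3, 0)
  seg 2: up by d4 = 16/3 → (-16/3, 16/3)
  seg 3: right by d7 = 13/5 → (-41/15, 16/3)
  seg 4: left by d2 = 5/2 → (-157/30, 16/3)
  seg 5: down by d10 = 41/10 → (-157/30, 37/30)
  seg 6: down by d2 = 5/2 → (-157/30, -19/15)

d6 = 6
d7 = 13/5
d8 = 172/15
d9 = -15/2
d10 = 41/10
endpoint = (-157/30, -19/15)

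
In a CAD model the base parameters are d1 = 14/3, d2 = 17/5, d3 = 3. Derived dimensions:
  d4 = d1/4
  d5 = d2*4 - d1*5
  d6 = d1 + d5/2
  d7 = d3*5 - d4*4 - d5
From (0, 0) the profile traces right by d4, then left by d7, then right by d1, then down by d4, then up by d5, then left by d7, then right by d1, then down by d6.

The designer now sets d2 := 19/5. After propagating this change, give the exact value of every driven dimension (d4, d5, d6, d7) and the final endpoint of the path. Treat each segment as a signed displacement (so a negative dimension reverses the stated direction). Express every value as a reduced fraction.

Apply edit: d2 := 19/5
  d4 = d1/4 = 7/6
  d5 = d2*4 - d1*5 = -122/15
  d6 = d1 + d5/2 = 3/5
  d7 = d3*5 - d4*4 - d5 = 277/15
Walk from origin (0, 0):
  seg 1: right by d4 = 7/6 → (7/6, 0)
  seg 2: left by d7 = 277/15 → (-173/10, 0)
  seg 3: right by d1 = 14/3 → (-379/30, 0)
  seg 4: down by d4 = 7/6 → (-379/30, -7/6)
  seg 5: up by d5 = -122/15 → (-379/30, -93/10)
  seg 6: left by d7 = 277/15 → (-311/10, -93/10)
  seg 7: right by d1 = 14/3 → (-793/30, -93/10)
  seg 8: down by d6 = 3/5 → (-793/30, -99/10)

d4 = 7/6
d5 = -122/15
d6 = 3/5
d7 = 277/15
endpoint = (-793/30, -99/10)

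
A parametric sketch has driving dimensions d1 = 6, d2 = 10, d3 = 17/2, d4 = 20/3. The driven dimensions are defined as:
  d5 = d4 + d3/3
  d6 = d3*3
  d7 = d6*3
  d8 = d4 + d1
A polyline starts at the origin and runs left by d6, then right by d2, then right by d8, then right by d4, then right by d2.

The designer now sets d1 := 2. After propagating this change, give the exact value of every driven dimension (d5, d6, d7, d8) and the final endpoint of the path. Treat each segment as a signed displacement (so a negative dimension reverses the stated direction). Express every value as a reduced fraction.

d5 = 19/2
d6 = 51/2
d7 = 153/2
d8 = 26/3
endpoint = (59/6, 0)

Apply edit: d1 := 2
  d5 = d4 + d3/3 = 19/2
  d6 = d3*3 = 51/2
  d7 = d6*3 = 153/2
  d8 = d4 + d1 = 26/3
Walk from origin (0, 0):
  seg 1: left by d6 = 51/2 → (-51/2, 0)
  seg 2: right by d2 = 10 → (-31/2, 0)
  seg 3: right by d8 = 26/3 → (-41/6, 0)
  seg 4: right by d4 = 20/3 → (-1/6, 0)
  seg 5: right by d2 = 10 → (59/6, 0)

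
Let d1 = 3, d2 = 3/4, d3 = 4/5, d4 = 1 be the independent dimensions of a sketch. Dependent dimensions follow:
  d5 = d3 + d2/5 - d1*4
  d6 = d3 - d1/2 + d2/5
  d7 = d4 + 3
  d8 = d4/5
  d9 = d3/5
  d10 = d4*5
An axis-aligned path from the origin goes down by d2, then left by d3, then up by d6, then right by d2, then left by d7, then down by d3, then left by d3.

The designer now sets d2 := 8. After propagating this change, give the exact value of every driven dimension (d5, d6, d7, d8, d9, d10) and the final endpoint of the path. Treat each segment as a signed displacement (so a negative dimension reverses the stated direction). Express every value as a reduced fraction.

d5 = -48/5
d6 = 9/10
d7 = 4
d8 = 1/5
d9 = 4/25
d10 = 5
endpoint = (12/5, -79/10)

Apply edit: d2 := 8
  d5 = d3 + d2/5 - d1*4 = -48/5
  d6 = d3 - d1/2 + d2/5 = 9/10
  d7 = d4 + 3 = 4
  d8 = d4/5 = 1/5
  d9 = d3/5 = 4/25
  d10 = d4*5 = 5
Walk from origin (0, 0):
  seg 1: down by d2 = 8 → (0, -8)
  seg 2: left by d3 = 4/5 → (-4/5, -8)
  seg 3: up by d6 = 9/10 → (-4/5, -71/10)
  seg 4: right by d2 = 8 → (36/5, -71/10)
  seg 5: left by d7 = 4 → (16/5, -71/10)
  seg 6: down by d3 = 4/5 → (16/5, -79/10)
  seg 7: left by d3 = 4/5 → (12/5, -79/10)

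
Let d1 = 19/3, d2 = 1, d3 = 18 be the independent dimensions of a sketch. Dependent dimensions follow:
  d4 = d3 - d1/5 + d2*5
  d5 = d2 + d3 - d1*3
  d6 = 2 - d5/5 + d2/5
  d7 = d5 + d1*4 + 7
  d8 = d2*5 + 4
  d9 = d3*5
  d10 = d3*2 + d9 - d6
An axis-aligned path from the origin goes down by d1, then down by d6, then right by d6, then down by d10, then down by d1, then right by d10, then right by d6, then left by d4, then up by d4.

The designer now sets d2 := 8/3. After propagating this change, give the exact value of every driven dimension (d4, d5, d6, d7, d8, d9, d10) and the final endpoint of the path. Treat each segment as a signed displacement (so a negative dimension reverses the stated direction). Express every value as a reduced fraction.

d4 = 451/15
d5 = 5/3
d6 = 11/5
d7 = 34
d8 = 52/3
d9 = 90
d10 = 619/5
endpoint = (1472/15, -543/5)

Apply edit: d2 := 8/3
  d4 = d3 - d1/5 + d2*5 = 451/15
  d5 = d2 + d3 - d1*3 = 5/3
  d6 = 2 - d5/5 + d2/5 = 11/5
  d7 = d5 + d1*4 + 7 = 34
  d8 = d2*5 + 4 = 52/3
  d9 = d3*5 = 90
  d10 = d3*2 + d9 - d6 = 619/5
Walk from origin (0, 0):
  seg 1: down by d1 = 19/3 → (0, -19/3)
  seg 2: down by d6 = 11/5 → (0, -128/15)
  seg 3: right by d6 = 11/5 → (11/5, -128/15)
  seg 4: down by d10 = 619/5 → (11/5, -397/3)
  seg 5: down by d1 = 19/3 → (11/5, -416/3)
  seg 6: right by d10 = 619/5 → (126, -416/3)
  seg 7: right by d6 = 11/5 → (641/5, -416/3)
  seg 8: left by d4 = 451/15 → (1472/15, -416/3)
  seg 9: up by d4 = 451/15 → (1472/15, -543/5)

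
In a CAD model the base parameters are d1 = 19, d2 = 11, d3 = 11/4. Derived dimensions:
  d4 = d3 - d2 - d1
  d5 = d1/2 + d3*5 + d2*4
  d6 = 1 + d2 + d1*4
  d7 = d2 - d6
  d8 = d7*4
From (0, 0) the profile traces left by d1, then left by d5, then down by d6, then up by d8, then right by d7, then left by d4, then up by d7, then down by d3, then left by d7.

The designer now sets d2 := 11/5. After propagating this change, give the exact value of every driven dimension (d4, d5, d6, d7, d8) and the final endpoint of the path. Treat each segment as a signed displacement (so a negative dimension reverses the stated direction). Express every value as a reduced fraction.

d4 = -369/20
d5 = 641/20
d6 = 396/5
d7 = -77
d8 = -308
endpoint = (-163/5, -9339/20)

Apply edit: d2 := 11/5
  d4 = d3 - d2 - d1 = -369/20
  d5 = d1/2 + d3*5 + d2*4 = 641/20
  d6 = 1 + d2 + d1*4 = 396/5
  d7 = d2 - d6 = -77
  d8 = d7*4 = -308
Walk from origin (0, 0):
  seg 1: left by d1 = 19 → (-19, 0)
  seg 2: left by d5 = 641/20 → (-1021/20, 0)
  seg 3: down by d6 = 396/5 → (-1021/20, -396/5)
  seg 4: up by d8 = -308 → (-1021/20, -1936/5)
  seg 5: right by d7 = -77 → (-2561/20, -1936/5)
  seg 6: left by d4 = -369/20 → (-548/5, -1936/5)
  seg 7: up by d7 = -77 → (-548/5, -2321/5)
  seg 8: down by d3 = 11/4 → (-548/5, -9339/20)
  seg 9: left by d7 = -77 → (-163/5, -9339/20)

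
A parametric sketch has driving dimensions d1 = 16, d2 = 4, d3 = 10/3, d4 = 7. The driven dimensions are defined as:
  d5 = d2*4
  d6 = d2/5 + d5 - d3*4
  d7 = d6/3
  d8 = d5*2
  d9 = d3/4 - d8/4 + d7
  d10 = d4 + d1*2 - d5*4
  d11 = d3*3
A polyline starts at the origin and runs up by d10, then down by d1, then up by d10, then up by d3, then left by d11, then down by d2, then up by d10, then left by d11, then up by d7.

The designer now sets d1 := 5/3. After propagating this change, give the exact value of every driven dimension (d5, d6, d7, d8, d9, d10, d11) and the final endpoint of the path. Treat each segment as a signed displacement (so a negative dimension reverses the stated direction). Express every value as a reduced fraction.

Apply edit: d1 := 5/3
  d5 = d2*4 = 16
  d6 = d2/5 + d5 - d3*4 = 52/15
  d7 = d6/3 = 52/45
  d8 = d5*2 = 32
  d9 = d3/4 - d8/4 + d7 = -541/90
  d10 = d4 + d1*2 - d5*4 = -161/3
  d11 = d3*3 = 10
Walk from origin (0, 0):
  seg 1: up by d10 = -161/3 → (0, -161/3)
  seg 2: down by d1 = 5/3 → (0, -166/3)
  seg 3: up by d10 = -161/3 → (0, -109)
  seg 4: up by d3 = 10/3 → (0, -317/3)
  seg 5: left by d11 = 10 → (-10, -317/3)
  seg 6: down by d2 = 4 → (-10, -329/3)
  seg 7: up by d10 = -161/3 → (-10, -490/3)
  seg 8: left by d11 = 10 → (-20, -490/3)
  seg 9: up by d7 = 52/45 → (-20, -7298/45)

d5 = 16
d6 = 52/15
d7 = 52/45
d8 = 32
d9 = -541/90
d10 = -161/3
d11 = 10
endpoint = (-20, -7298/45)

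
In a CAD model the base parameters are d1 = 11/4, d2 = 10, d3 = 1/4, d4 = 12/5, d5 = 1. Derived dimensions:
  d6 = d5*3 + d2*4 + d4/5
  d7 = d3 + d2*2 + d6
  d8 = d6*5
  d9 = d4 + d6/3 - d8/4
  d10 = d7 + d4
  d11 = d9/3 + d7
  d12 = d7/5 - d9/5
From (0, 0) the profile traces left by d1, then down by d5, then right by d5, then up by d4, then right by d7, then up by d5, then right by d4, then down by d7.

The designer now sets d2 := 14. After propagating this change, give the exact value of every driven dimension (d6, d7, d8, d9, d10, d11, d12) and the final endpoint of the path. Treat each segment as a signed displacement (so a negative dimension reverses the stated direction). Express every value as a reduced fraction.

Apply edit: d2 := 14
  d6 = d5*3 + d2*4 + d4/5 = 1487/25
  d7 = d3 + d2*2 + d6 = 8773/100
  d8 = d6*5 = 1487/5
  d9 = d4 + d6/3 - d8/4 = -15637/300
  d10 = d7 + d4 = 9013/100
  d11 = d9/3 + d7 = 3166/45
  d12 = d7/5 - d9/5 = 10489/375
Walk from origin (0, 0):
  seg 1: left by d1 = 11/4 → (-11/4, 0)
  seg 2: down by d5 = 1 → (-11/4, -1)
  seg 3: right by d5 = 1 → (-7/4, -1)
  seg 4: up by d4 = 12/5 → (-7/4, 7/5)
  seg 5: right by d7 = 8773/100 → (4299/50, 7/5)
  seg 6: up by d5 = 1 → (4299/50, 12/5)
  seg 7: right by d4 = 12/5 → (4419/50, 12/5)
  seg 8: down by d7 = 8773/100 → (4419/50, -8533/100)

d6 = 1487/25
d7 = 8773/100
d8 = 1487/5
d9 = -15637/300
d10 = 9013/100
d11 = 3166/45
d12 = 10489/375
endpoint = (4419/50, -8533/100)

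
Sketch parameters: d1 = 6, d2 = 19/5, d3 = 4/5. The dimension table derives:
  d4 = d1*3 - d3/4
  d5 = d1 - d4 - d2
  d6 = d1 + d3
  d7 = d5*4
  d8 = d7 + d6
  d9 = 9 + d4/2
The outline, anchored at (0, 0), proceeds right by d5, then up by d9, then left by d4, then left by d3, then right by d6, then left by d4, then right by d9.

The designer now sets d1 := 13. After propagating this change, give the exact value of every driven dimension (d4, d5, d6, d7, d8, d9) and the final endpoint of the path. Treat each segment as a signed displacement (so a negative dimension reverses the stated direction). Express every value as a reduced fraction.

d4 = 194/5
d5 = -148/5
d6 = 69/5
d7 = -592/5
d8 = -523/5
d9 = 142/5
endpoint = (-329/5, 142/5)

Apply edit: d1 := 13
  d4 = d1*3 - d3/4 = 194/5
  d5 = d1 - d4 - d2 = -148/5
  d6 = d1 + d3 = 69/5
  d7 = d5*4 = -592/5
  d8 = d7 + d6 = -523/5
  d9 = 9 + d4/2 = 142/5
Walk from origin (0, 0):
  seg 1: right by d5 = -148/5 → (-148/5, 0)
  seg 2: up by d9 = 142/5 → (-148/5, 142/5)
  seg 3: left by d4 = 194/5 → (-342/5, 142/5)
  seg 4: left by d3 = 4/5 → (-346/5, 142/5)
  seg 5: right by d6 = 69/5 → (-277/5, 142/5)
  seg 6: left by d4 = 194/5 → (-471/5, 142/5)
  seg 7: right by d9 = 142/5 → (-329/5, 142/5)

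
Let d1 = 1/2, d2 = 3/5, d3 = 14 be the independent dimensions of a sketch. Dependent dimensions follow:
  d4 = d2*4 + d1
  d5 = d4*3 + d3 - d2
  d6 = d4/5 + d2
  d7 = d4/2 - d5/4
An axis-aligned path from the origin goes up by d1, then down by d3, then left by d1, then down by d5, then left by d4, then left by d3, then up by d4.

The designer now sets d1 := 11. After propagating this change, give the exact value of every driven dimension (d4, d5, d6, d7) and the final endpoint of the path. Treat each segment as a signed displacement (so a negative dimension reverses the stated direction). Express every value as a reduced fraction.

d4 = 67/5
d5 = 268/5
d6 = 82/25
d7 = -67/10
endpoint = (-192/5, -216/5)

Apply edit: d1 := 11
  d4 = d2*4 + d1 = 67/5
  d5 = d4*3 + d3 - d2 = 268/5
  d6 = d4/5 + d2 = 82/25
  d7 = d4/2 - d5/4 = -67/10
Walk from origin (0, 0):
  seg 1: up by d1 = 11 → (0, 11)
  seg 2: down by d3 = 14 → (0, -3)
  seg 3: left by d1 = 11 → (-11, -3)
  seg 4: down by d5 = 268/5 → (-11, -283/5)
  seg 5: left by d4 = 67/5 → (-122/5, -283/5)
  seg 6: left by d3 = 14 → (-192/5, -283/5)
  seg 7: up by d4 = 67/5 → (-192/5, -216/5)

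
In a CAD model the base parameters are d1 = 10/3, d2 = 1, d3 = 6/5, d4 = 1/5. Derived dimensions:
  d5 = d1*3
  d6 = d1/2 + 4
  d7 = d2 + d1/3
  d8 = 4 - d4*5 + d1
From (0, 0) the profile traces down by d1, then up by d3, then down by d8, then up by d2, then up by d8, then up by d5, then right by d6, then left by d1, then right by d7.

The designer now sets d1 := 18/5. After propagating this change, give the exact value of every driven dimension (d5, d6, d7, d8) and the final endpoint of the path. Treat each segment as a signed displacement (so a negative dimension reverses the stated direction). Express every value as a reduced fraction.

d5 = 54/5
d6 = 29/5
d7 = 11/5
d8 = 33/5
endpoint = (22/5, 47/5)

Apply edit: d1 := 18/5
  d5 = d1*3 = 54/5
  d6 = d1/2 + 4 = 29/5
  d7 = d2 + d1/3 = 11/5
  d8 = 4 - d4*5 + d1 = 33/5
Walk from origin (0, 0):
  seg 1: down by d1 = 18/5 → (0, -18/5)
  seg 2: up by d3 = 6/5 → (0, -12/5)
  seg 3: down by d8 = 33/5 → (0, -9)
  seg 4: up by d2 = 1 → (0, -8)
  seg 5: up by d8 = 33/5 → (0, -7/5)
  seg 6: up by d5 = 54/5 → (0, 47/5)
  seg 7: right by d6 = 29/5 → (29/5, 47/5)
  seg 8: left by d1 = 18/5 → (11/5, 47/5)
  seg 9: right by d7 = 11/5 → (22/5, 47/5)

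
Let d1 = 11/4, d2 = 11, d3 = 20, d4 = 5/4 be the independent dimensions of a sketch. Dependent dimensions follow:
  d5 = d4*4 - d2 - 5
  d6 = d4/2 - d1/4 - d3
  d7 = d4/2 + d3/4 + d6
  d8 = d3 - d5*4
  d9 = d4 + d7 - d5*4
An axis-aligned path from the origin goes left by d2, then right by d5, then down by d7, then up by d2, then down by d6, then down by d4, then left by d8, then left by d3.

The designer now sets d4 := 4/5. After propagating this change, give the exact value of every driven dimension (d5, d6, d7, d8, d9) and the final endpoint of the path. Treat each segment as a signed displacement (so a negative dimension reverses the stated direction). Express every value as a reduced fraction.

Apply edit: d4 := 4/5
  d5 = d4*4 - d2 - 5 = -64/5
  d6 = d4/2 - d1/4 - d3 = -1623/80
  d7 = d4/2 + d3/4 + d6 = -1191/80
  d8 = d3 - d5*4 = 356/5
  d9 = d4 + d7 - d5*4 = 2969/80
Walk from origin (0, 0):
  seg 1: left by d2 = 11 → (-11, 0)
  seg 2: right by d5 = -64/5 → (-119/5, 0)
  seg 3: down by d7 = -1191/80 → (-119/5, 1191/80)
  seg 4: up by d2 = 11 → (-119/5, 2071/80)
  seg 5: down by d6 = -1623/80 → (-119/5, 1847/40)
  seg 6: down by d4 = 4/5 → (-119/5, 363/8)
  seg 7: left by d8 = 356/5 → (-95, 363/8)
  seg 8: left by d3 = 20 → (-115, 363/8)

d5 = -64/5
d6 = -1623/80
d7 = -1191/80
d8 = 356/5
d9 = 2969/80
endpoint = (-115, 363/8)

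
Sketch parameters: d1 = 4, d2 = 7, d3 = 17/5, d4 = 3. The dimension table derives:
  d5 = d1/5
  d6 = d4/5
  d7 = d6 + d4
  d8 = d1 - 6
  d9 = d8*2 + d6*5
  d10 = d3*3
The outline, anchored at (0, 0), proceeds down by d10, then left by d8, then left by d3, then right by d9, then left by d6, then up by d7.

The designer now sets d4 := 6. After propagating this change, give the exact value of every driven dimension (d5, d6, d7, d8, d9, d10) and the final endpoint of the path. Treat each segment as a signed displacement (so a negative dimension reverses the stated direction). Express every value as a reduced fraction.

d5 = 4/5
d6 = 6/5
d7 = 36/5
d8 = -2
d9 = 2
d10 = 51/5
endpoint = (-3/5, -3)

Apply edit: d4 := 6
  d5 = d1/5 = 4/5
  d6 = d4/5 = 6/5
  d7 = d6 + d4 = 36/5
  d8 = d1 - 6 = -2
  d9 = d8*2 + d6*5 = 2
  d10 = d3*3 = 51/5
Walk from origin (0, 0):
  seg 1: down by d10 = 51/5 → (0, -51/5)
  seg 2: left by d8 = -2 → (2, -51/5)
  seg 3: left by d3 = 17/5 → (-7/5, -51/5)
  seg 4: right by d9 = 2 → (3/5, -51/5)
  seg 5: left by d6 = 6/5 → (-3/5, -51/5)
  seg 6: up by d7 = 36/5 → (-3/5, -3)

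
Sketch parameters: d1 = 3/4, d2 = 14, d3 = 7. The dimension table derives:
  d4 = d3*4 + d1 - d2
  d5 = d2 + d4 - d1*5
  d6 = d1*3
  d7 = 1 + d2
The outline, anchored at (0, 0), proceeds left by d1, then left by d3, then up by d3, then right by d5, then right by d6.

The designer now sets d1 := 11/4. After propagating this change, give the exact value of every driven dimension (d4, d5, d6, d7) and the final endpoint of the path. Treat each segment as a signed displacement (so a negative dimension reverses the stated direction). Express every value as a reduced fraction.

d4 = 67/4
d5 = 17
d6 = 33/4
d7 = 15
endpoint = (31/2, 7)

Apply edit: d1 := 11/4
  d4 = d3*4 + d1 - d2 = 67/4
  d5 = d2 + d4 - d1*5 = 17
  d6 = d1*3 = 33/4
  d7 = 1 + d2 = 15
Walk from origin (0, 0):
  seg 1: left by d1 = 11/4 → (-11/4, 0)
  seg 2: left by d3 = 7 → (-39/4, 0)
  seg 3: up by d3 = 7 → (-39/4, 7)
  seg 4: right by d5 = 17 → (29/4, 7)
  seg 5: right by d6 = 33/4 → (31/2, 7)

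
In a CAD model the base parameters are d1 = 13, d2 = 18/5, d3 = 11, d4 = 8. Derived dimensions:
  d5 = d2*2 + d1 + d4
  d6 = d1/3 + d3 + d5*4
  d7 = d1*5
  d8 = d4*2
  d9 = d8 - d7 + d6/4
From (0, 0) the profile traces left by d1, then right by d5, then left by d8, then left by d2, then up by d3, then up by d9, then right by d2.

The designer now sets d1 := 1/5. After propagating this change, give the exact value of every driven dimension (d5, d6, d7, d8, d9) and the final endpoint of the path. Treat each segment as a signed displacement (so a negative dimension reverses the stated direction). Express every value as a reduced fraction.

d5 = 77/5
d6 = 218/3
d7 = 1
d8 = 16
d9 = 199/6
endpoint = (-4/5, 265/6)

Apply edit: d1 := 1/5
  d5 = d2*2 + d1 + d4 = 77/5
  d6 = d1/3 + d3 + d5*4 = 218/3
  d7 = d1*5 = 1
  d8 = d4*2 = 16
  d9 = d8 - d7 + d6/4 = 199/6
Walk from origin (0, 0):
  seg 1: left by d1 = 1/5 → (-1/5, 0)
  seg 2: right by d5 = 77/5 → (76/5, 0)
  seg 3: left by d8 = 16 → (-4/5, 0)
  seg 4: left by d2 = 18/5 → (-22/5, 0)
  seg 5: up by d3 = 11 → (-22/5, 11)
  seg 6: up by d9 = 199/6 → (-22/5, 265/6)
  seg 7: right by d2 = 18/5 → (-4/5, 265/6)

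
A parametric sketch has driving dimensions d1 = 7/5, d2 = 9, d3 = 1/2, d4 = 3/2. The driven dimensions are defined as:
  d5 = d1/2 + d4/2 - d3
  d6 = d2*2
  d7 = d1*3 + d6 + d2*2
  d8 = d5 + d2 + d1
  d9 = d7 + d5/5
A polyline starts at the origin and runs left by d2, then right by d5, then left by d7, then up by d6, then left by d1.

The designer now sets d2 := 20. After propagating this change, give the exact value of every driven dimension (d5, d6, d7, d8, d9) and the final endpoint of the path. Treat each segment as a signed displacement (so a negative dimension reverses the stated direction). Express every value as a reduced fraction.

Apply edit: d2 := 20
  d5 = d1/2 + d4/2 - d3 = 19/20
  d6 = d2*2 = 40
  d7 = d1*3 + d6 + d2*2 = 421/5
  d8 = d5 + d2 + d1 = 447/20
  d9 = d7 + d5/5 = 8439/100
Walk from origin (0, 0):
  seg 1: left by d2 = 20 → (-20, 0)
  seg 2: right by d5 = 19/20 → (-381/20, 0)
  seg 3: left by d7 = 421/5 → (-413/4, 0)
  seg 4: up by d6 = 40 → (-413/4, 40)
  seg 5: left by d1 = 7/5 → (-2093/20, 40)

d5 = 19/20
d6 = 40
d7 = 421/5
d8 = 447/20
d9 = 8439/100
endpoint = (-2093/20, 40)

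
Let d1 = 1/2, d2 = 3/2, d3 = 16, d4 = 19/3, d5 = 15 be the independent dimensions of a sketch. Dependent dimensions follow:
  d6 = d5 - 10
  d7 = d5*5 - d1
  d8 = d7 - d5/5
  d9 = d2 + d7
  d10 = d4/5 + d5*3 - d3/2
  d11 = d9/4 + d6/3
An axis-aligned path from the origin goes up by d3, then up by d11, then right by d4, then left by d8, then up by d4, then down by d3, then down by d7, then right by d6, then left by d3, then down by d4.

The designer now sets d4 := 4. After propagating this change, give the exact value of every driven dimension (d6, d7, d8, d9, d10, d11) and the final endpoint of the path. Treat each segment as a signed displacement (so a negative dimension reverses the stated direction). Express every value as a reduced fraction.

d6 = 5
d7 = 149/2
d8 = 143/2
d9 = 76
d10 = 189/5
d11 = 62/3
endpoint = (-157/2, -323/6)

Apply edit: d4 := 4
  d6 = d5 - 10 = 5
  d7 = d5*5 - d1 = 149/2
  d8 = d7 - d5/5 = 143/2
  d9 = d2 + d7 = 76
  d10 = d4/5 + d5*3 - d3/2 = 189/5
  d11 = d9/4 + d6/3 = 62/3
Walk from origin (0, 0):
  seg 1: up by d3 = 16 → (0, 16)
  seg 2: up by d11 = 62/3 → (0, 110/3)
  seg 3: right by d4 = 4 → (4, 110/3)
  seg 4: left by d8 = 143/2 → (-135/2, 110/3)
  seg 5: up by d4 = 4 → (-135/2, 122/3)
  seg 6: down by d3 = 16 → (-135/2, 74/3)
  seg 7: down by d7 = 149/2 → (-135/2, -299/6)
  seg 8: right by d6 = 5 → (-125/2, -299/6)
  seg 9: left by d3 = 16 → (-157/2, -299/6)
  seg 10: down by d4 = 4 → (-157/2, -323/6)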